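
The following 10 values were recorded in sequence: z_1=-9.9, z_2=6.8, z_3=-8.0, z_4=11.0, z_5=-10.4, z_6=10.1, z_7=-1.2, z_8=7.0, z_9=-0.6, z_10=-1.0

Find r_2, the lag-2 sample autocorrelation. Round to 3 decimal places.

Mean z̄ = (-9.9 + 6.8 − 8.0 + 11.0 − 10.4 + 10.1 − 1.2 + 7.0 − 0.6 − 1.0)/10 = 0.3800
Numerator Σ_{t=1}^{8}(z_t−z̄)(z_{t+2}−z̄) = 421.6812
Denominator Σ(z_t−z̄)² = 589.7760
r_2 = 421.6812 / 589.7760 = 0.715

0.715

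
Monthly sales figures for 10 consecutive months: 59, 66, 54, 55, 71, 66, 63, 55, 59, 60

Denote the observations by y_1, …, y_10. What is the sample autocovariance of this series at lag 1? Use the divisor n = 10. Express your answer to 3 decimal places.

Mean ȳ = (59 + 66 + 54 + 55 + 71 + 66 + 63 + 55 + 59 + 60)/10 = 60.8000
Σ_{t=1}^{9}(y_t−ȳ)(y_{t+1}−ȳ) = -0.8400
γ_1 = -0.8400 / 10 = -0.084

-0.084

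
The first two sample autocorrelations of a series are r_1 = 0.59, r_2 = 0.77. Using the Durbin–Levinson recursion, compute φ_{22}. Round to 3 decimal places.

φ_{22} = (r_2 − r_1²) / (1 − r_1²)
r_1² = (0.59)² = 0.3481
Numerator = 0.77 − 0.3481 = 0.4219; denominator = 1 − 0.3481 = 0.6519
φ_{22} = 0.4219 / 0.6519 = 0.647

0.647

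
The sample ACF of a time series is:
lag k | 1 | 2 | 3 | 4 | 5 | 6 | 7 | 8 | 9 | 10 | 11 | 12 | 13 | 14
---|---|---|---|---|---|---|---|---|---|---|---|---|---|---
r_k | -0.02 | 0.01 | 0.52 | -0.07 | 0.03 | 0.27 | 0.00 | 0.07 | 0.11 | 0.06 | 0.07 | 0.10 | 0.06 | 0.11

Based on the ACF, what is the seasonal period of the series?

3

The largest autocorrelation is r_3 = 0.52, with a weaker echo at lag 6 (0.27); the remaining lags stay at or below 0.11.
The dominant spike at lag 3 indicates a seasonal period of 3.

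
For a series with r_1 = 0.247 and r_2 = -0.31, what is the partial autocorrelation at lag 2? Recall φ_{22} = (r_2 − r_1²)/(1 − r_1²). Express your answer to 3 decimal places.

-0.395

φ_{22} = (r_2 − r_1²) / (1 − r_1²)
r_1² = (0.247)² = 0.061009
Numerator = -0.31 − 0.0610 = -0.3710; denominator = 1 − 0.0610 = 0.9390
φ_{22} = -0.3710 / 0.9390 = -0.395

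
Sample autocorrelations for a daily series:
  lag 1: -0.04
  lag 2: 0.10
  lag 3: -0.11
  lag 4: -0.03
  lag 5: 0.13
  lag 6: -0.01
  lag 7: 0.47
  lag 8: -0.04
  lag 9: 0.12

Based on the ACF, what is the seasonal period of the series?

The largest autocorrelation is r_7 = 0.47; the remaining lags stay at or below 0.13.
The dominant spike at lag 7 indicates a seasonal period of 7.

7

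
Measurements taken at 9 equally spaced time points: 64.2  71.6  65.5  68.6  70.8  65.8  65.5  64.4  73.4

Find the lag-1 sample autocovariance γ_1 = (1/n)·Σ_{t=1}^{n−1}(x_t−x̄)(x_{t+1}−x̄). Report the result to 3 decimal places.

-3.843

Mean x̄ = (64.2 + 71.6 + 65.5 + 68.6 + 70.8 + 65.8 + 65.5 + 64.4 + 73.4)/9 = 67.7556
Σ_{t=1}^{8}(x_t−x̄)(x_{t+1}−x̄) = -34.5886
γ_1 = -34.5886 / 9 = -3.843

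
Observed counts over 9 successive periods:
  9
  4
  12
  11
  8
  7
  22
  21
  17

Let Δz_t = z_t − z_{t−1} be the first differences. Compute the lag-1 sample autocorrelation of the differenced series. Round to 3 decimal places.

First differences Δz: -5, 8, -1, -3, -1, 15, -1, -4
Mean of differences = 1.0000
Numerator Σ(Δz_t−Δz̄)(Δz_{t+1}−Δz̄) = -86.0000
Denominator Σ(Δz_t−Δz̄)² = 334.0000
r_1(Δz) = -86.0000 / 334.0000 = -0.257

-0.257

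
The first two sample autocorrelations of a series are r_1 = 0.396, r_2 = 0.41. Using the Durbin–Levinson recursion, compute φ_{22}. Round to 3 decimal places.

φ_{22} = (r_2 − r_1²) / (1 − r_1²)
r_1² = (0.396)² = 0.156816
Numerator = 0.41 − 0.1568 = 0.2532; denominator = 1 − 0.1568 = 0.8432
φ_{22} = 0.2532 / 0.8432 = 0.300

0.300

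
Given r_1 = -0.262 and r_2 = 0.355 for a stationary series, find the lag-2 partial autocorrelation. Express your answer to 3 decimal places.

0.307

φ_{22} = (r_2 − r_1²) / (1 − r_1²)
r_1² = (-0.262)² = 0.068644
Numerator = 0.355 − 0.0686 = 0.2864; denominator = 1 − 0.0686 = 0.9314
φ_{22} = 0.2864 / 0.9314 = 0.307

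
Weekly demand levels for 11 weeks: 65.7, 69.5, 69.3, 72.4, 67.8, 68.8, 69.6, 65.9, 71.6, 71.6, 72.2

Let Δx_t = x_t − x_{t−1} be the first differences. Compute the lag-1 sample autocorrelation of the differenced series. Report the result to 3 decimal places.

-0.508

First differences Δx: 3.8, -0.2, 3.1, -4.6, 1.0, 0.8, -3.7, 5.7, 0.0, 0.6
Mean of differences = 0.6500
Numerator Σ(Δx_t−Δx̄)(Δx_{t+1}−Δx̄) = -45.2775
Denominator Σ(Δx_t−Δx̄)² = 89.2050
r_1(Δx) = -45.2775 / 89.2050 = -0.508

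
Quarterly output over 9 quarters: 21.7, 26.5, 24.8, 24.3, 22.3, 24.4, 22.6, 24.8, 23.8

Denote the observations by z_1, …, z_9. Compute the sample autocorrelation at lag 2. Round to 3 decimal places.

0.028

Mean z̄ = (21.7 + 26.5 + 24.8 + 24.3 + 22.3 + 24.4 + 22.6 + 24.8 + 23.8)/9 = 23.9111
Numerator Σ_{t=1}^{7}(z_t−z̄)(z_{t+2}−z̄) = 0.4920
Denominator Σ(z_t−z̄)² = 17.8889
r_2 = 0.4920 / 17.8889 = 0.028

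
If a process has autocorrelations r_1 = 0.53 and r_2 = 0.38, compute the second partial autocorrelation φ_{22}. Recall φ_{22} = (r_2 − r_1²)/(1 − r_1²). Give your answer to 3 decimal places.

0.138

φ_{22} = (r_2 − r_1²) / (1 − r_1²)
r_1² = (0.53)² = 0.2809
Numerator = 0.38 − 0.2809 = 0.0991; denominator = 1 − 0.2809 = 0.7191
φ_{22} = 0.0991 / 0.7191 = 0.138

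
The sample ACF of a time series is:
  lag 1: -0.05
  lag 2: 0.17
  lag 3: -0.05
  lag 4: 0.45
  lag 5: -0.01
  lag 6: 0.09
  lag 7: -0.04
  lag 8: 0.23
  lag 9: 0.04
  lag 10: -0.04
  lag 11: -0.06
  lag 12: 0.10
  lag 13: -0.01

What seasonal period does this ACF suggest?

4

The largest autocorrelation is r_4 = 0.45, with a weaker echo at lag 8 (0.23); the remaining lags stay at or below 0.17.
The dominant spike at lag 4 indicates a seasonal period of 4.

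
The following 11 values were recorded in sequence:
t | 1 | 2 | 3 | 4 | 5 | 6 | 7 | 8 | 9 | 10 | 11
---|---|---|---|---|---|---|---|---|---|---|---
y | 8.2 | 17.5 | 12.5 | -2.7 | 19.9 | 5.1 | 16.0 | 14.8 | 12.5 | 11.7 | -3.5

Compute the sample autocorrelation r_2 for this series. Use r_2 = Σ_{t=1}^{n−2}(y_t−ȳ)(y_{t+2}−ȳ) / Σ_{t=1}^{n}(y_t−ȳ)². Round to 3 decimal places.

Mean ȳ = (8.2 + 17.5 + 12.5 − 2.7 + 19.9 + 5.1 + 16.0 + 14.8 + 12.5 + 11.7 − 3.5)/11 = 10.1818
Numerator Σ_{t=1}^{9}(y_t−ȳ)(y_{t+2}−ȳ) = 10.9812
Denominator Σ(y_t−ȳ)² = 599.1164
r_2 = 10.9812 / 599.1164 = 0.018

0.018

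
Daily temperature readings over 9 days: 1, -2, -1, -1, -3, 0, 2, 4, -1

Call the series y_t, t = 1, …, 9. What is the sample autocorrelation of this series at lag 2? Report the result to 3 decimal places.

-0.118

Mean ȳ = (1 − 2 − 1 − 1 − 3 + 0 + 2 + 4 − 1)/9 = -0.1111
Numerator Σ_{t=1}^{7}(y_t−ȳ)(y_{t+2}−ȳ) = -4.3580
Denominator Σ(y_t−ȳ)² = 36.8889
r_2 = -4.3580 / 36.8889 = -0.118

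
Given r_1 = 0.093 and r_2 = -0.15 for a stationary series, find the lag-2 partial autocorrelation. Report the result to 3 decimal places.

-0.160

φ_{22} = (r_2 − r_1²) / (1 − r_1²)
r_1² = (0.093)² = 0.008649
Numerator = -0.15 − 0.0086 = -0.1586; denominator = 1 − 0.0086 = 0.9914
φ_{22} = -0.1586 / 0.9914 = -0.160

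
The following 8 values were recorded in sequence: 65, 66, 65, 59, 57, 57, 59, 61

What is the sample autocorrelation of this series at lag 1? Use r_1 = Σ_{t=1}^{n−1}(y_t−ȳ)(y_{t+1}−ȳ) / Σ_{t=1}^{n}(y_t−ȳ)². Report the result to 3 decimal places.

0.664

Mean ȳ = (65 + 66 + 65 + 59 + 57 + 57 + 59 + 61)/8 = 61.1250
Deviations from mean: 3.8750, 4.8750, 3.8750, -2.1250, -4.1250, -4.1250, -2.1250, -0.1250
Σ(y_t−ȳ)(y_{t+1}−ȳ) = (18.8906) + (18.8906) + (-8.2344) + (8.7656) + (17.0156) + (8.7656) + (0.2656) = 64.3594
Denominator Σ(y_t−ȳ)² = 96.8750
r_1 = 64.3594 / 96.8750 = 0.664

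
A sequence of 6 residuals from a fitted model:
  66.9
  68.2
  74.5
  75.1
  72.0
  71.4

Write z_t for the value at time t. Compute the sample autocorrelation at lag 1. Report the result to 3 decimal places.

0.339

Mean z̄ = (66.9 + 68.2 + 74.5 + 75.1 + 72.0 + 71.4)/6 = 71.3500
Deviations from mean: -4.4500, -3.1500, 3.1500, 3.7500, 0.6500, 0.0500
Σ(z_t−z̄)(z_{t+1}−z̄) = (14.0175) + (-9.9225) + (11.8125) + (2.4375) + (0.0325) = 18.3775
Denominator Σ(z_t−z̄)² = 54.1350
r_1 = 18.3775 / 54.1350 = 0.339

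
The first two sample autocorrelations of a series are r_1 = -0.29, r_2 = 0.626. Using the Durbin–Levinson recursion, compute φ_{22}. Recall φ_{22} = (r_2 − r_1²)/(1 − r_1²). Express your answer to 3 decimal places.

φ_{22} = (r_2 − r_1²) / (1 − r_1²)
r_1² = (-0.29)² = 0.0841
Numerator = 0.626 − 0.0841 = 0.5419; denominator = 1 − 0.0841 = 0.9159
φ_{22} = 0.5419 / 0.9159 = 0.592

0.592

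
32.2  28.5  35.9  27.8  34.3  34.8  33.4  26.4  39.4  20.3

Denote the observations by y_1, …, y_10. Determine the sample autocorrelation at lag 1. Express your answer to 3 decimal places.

Mean ȳ = (32.2 + 28.5 + 35.9 + 27.8 + 34.3 + 34.8 + 33.4 + 26.4 + 39.4 + 20.3)/10 = 31.3000
Numerator Σ_{t=1}^{9}(y_t−ȳ)(y_{t+1}−ȳ) = -163.2300
Denominator Σ(y_t−ȳ)² = 278.3400
r_1 = -163.2300 / 278.3400 = -0.586

-0.586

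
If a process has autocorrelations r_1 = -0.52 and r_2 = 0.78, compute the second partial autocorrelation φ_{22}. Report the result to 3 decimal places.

φ_{22} = (r_2 − r_1²) / (1 − r_1²)
r_1² = (-0.52)² = 0.2704
Numerator = 0.78 − 0.2704 = 0.5096; denominator = 1 − 0.2704 = 0.7296
φ_{22} = 0.5096 / 0.7296 = 0.698

0.698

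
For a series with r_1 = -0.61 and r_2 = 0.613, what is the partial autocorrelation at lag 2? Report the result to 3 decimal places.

φ_{22} = (r_2 − r_1²) / (1 − r_1²)
r_1² = (-0.61)² = 0.3721
Numerator = 0.613 − 0.3721 = 0.2409; denominator = 1 − 0.3721 = 0.6279
φ_{22} = 0.2409 / 0.6279 = 0.384

0.384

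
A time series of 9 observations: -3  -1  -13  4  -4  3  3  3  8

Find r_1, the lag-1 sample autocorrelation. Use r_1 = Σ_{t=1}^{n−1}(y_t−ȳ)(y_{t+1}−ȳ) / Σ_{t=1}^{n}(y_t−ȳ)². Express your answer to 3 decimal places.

Mean ȳ = (-3 − 1 − 13 + 4 − 4 + 3 + 3 + 3 + 8)/9 = 0.0000
Numerator Σ_{t=1}^{8}(y_t−ȳ)(y_{t+1}−ȳ) = -22.0000
Denominator Σ(y_t−ȳ)² = 302.0000
r_1 = -22.0000 / 302.0000 = -0.073

-0.073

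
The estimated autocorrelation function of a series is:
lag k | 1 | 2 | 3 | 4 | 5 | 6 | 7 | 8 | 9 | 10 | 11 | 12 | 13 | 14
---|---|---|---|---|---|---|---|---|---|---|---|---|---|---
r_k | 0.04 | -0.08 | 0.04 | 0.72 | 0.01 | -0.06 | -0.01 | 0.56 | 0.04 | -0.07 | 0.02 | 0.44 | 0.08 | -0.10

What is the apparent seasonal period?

4

The largest autocorrelation is r_4 = 0.72, with weaker echoes at lags 8 (0.56) and 12 (0.44); the remaining lags stay at or below 0.08.
The dominant spike at lag 4 indicates a seasonal period of 4.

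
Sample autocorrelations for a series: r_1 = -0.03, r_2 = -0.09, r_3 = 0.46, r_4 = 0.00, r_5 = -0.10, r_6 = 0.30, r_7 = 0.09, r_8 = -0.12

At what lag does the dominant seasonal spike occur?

The largest autocorrelation is r_3 = 0.46, with a weaker echo at lag 6 (0.30); the remaining lags stay at or below 0.09.
The dominant spike at lag 3 indicates a seasonal period of 3.

3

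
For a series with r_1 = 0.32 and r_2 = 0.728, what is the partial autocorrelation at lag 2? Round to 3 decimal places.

0.697

φ_{22} = (r_2 − r_1²) / (1 − r_1²)
r_1² = (0.32)² = 0.1024
Numerator = 0.728 − 0.1024 = 0.6256; denominator = 1 − 0.1024 = 0.8976
φ_{22} = 0.6256 / 0.8976 = 0.697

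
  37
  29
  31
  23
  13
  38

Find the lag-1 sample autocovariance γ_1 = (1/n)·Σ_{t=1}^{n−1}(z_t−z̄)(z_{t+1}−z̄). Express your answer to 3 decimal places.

Mean z̄ = (37 + 29 + 31 + 23 + 13 + 38)/6 = 28.5000
Σ_{t=1}^{5}(z_t−z̄)(z_{t+1}−z̄) = -70.2500
γ_1 = -70.2500 / 6 = -11.708

-11.708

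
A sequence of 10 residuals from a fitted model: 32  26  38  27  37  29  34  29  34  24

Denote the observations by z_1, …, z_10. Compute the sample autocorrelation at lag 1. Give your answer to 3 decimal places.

Mean z̄ = (32 + 26 + 38 + 27 + 37 + 29 + 34 + 29 + 34 + 24)/10 = 31.0000
Numerator Σ_{t=1}^{9}(z_t−z̄)(z_{t+1}−z̄) = -143.0000
Denominator Σ(z_t−z̄)² = 202.0000
r_1 = -143.0000 / 202.0000 = -0.708

-0.708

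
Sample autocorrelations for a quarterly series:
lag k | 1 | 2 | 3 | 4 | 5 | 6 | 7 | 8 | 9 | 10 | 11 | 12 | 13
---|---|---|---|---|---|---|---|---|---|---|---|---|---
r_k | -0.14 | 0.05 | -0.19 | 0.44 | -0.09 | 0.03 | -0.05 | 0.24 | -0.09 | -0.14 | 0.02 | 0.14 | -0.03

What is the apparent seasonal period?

4

The largest autocorrelation is r_4 = 0.44, with a weaker echo at lag 8 (0.24); the remaining lags stay at or below 0.14.
The dominant spike at lag 4 indicates a seasonal period of 4.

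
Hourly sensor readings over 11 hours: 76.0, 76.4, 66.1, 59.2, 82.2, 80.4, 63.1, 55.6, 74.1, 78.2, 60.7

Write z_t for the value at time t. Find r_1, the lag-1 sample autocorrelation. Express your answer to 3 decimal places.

-0.027

Mean z̄ = (76.0 + 76.4 + 66.1 + 59.2 + 82.2 + 80.4 + 63.1 + 55.6 + 74.1 + 78.2 + 60.7)/11 = 70.1818
Numerator Σ_{t=1}^{10}(z_t−z̄)(z_{t+1}−z̄) = -24.3967
Denominator Σ(z_t−z̄)² = 890.9564
r_1 = -24.3967 / 890.9564 = -0.027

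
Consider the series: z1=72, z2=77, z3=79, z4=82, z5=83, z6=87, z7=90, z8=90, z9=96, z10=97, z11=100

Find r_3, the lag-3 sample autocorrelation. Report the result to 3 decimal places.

Mean z̄ = (72 + 77 + 79 + 82 + 83 + 87 + 90 + 90 + 96 + 97 + 100)/11 = 86.6364
Numerator Σ_{t=1}^{8}(z_t−z̄)(z_{t+3}−z̄) = 155.5124
Denominator Σ(z_t−z̄)² = 796.5455
r_3 = 155.5124 / 796.5455 = 0.195

0.195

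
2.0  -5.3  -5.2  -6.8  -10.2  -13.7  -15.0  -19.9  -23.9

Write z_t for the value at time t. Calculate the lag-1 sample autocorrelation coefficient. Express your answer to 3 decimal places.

Mean z̄ = (2.0 − 5.3 − 5.2 − 6.8 − 10.2 − 13.7 − 15.0 − 19.9 − 23.9)/9 = -10.8889
Numerator Σ_{t=1}^{8}(z_t−z̄)(z_{t+1}−z̄) = 293.8177
Denominator Σ(z_t−z̄)² = 522.2089
r_1 = 293.8177 / 522.2089 = 0.563

0.563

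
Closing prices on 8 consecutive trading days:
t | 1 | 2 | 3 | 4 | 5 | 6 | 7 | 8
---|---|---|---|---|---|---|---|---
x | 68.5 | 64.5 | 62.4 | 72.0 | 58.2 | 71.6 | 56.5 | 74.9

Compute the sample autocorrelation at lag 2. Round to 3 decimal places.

Mean x̄ = (68.5 + 64.5 + 62.4 + 72.0 + 58.2 + 71.6 + 56.5 + 74.9)/8 = 66.0750
Deviations from mean: 2.4250, -1.5750, -3.6750, 5.9250, -7.8750, 5.5250, -9.5750, 8.8250
Σ(x_t−x̄)(x_{t+2}−x̄) = (-8.9119) + (-9.3319) + (28.9406) + (32.7356) + (75.4031) + (48.7581) = 167.5938
Denominator Σ(x_t−x̄)² = 319.0750
r_2 = 167.5938 / 319.0750 = 0.525

0.525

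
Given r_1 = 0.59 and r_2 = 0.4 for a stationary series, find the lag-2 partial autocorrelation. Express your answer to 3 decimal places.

φ_{22} = (r_2 − r_1²) / (1 − r_1²)
r_1² = (0.59)² = 0.3481
Numerator = 0.4 − 0.3481 = 0.0519; denominator = 1 − 0.3481 = 0.6519
φ_{22} = 0.0519 / 0.6519 = 0.080

0.080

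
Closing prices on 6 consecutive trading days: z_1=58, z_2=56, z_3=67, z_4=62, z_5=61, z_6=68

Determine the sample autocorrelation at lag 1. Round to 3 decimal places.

Mean z̄ = (58 + 56 + 67 + 62 + 61 + 68)/6 = 62.0000
Σ(z_t−z̄)(z_{t+1}−z̄) = (24.0000) + (-30.0000) + (0.0000) + (0.0000) + (-6.0000) = -12.0000
Denominator Σ(z_t−z̄)² = 114.0000
r_1 = -12.0000 / 114.0000 = -0.105

-0.105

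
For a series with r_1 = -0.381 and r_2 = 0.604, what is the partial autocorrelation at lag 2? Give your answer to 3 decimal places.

φ_{22} = (r_2 − r_1²) / (1 − r_1²)
r_1² = (-0.381)² = 0.145161
Numerator = 0.604 − 0.1452 = 0.4588; denominator = 1 − 0.1452 = 0.8548
φ_{22} = 0.4588 / 0.8548 = 0.537

0.537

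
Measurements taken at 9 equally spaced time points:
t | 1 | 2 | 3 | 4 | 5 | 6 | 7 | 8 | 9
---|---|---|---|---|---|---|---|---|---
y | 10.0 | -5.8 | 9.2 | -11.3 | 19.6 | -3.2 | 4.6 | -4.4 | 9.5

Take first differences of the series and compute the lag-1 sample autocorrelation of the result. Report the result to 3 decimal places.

First differences Δy: -15.8, 15.0, -20.5, 30.9, -22.8, 7.8, -9.0, 13.9
Mean of differences = -0.0625
Numerator Σ(Δy_t−Δȳ)(Δy_{t+1}−Δȳ) = -2255.5264
Denominator Σ(Δy_t−Δȳ)² = 2704.5588
r_1(Δy) = -2255.5264 / 2704.5588 = -0.834

-0.834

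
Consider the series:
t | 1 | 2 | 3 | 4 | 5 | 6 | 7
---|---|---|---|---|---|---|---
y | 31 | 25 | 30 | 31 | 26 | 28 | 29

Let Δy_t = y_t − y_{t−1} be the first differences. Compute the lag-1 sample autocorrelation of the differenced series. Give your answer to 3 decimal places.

First differences Δy: -6, 5, 1, -5, 2, 1
Mean of differences = -0.3333
Numerator Σ(Δy_t−Δȳ)(Δy_{t+1}−Δȳ) = -37.1111
Denominator Σ(Δy_t−Δȳ)² = 91.3333
r_1(Δy) = -37.1111 / 91.3333 = -0.406

-0.406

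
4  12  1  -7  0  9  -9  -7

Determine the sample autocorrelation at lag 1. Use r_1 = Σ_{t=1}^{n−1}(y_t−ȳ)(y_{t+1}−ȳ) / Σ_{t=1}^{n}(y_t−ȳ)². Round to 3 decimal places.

Mean ȳ = (4 + 12 + 1 − 7 + 0 + 9 − 9 − 7)/8 = 0.3750
Deviations from mean: 3.6250, 11.6250, 0.6250, -7.3750, -0.3750, 8.6250, -9.3750, -7.3750
Σ(y_t−ȳ)(y_{t+1}−ȳ) = (42.1406) + (7.2656) + (-4.6094) + (2.7656) + (-3.2344) + (-80.8594) + (69.1406) = 32.6094
Denominator Σ(y_t−ȳ)² = 419.8750
r_1 = 32.6094 / 419.8750 = 0.078

0.078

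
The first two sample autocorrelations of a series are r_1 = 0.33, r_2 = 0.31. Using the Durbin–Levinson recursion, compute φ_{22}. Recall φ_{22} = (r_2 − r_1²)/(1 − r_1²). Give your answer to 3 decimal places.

0.226

φ_{22} = (r_2 − r_1²) / (1 − r_1²)
r_1² = (0.33)² = 0.1089
Numerator = 0.31 − 0.1089 = 0.2011; denominator = 1 − 0.1089 = 0.8911
φ_{22} = 0.2011 / 0.8911 = 0.226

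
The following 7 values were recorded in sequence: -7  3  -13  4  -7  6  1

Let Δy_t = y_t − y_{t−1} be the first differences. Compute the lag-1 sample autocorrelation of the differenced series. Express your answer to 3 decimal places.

First differences Δy: 10, -16, 17, -11, 13, -5
Mean of differences = 1.3333
Numerator Σ(Δy_t−Δȳ)(Δy_{t+1}−Δȳ) = -832.7778
Denominator Σ(Δy_t−Δȳ)² = 949.3333
r_1(Δy) = -832.7778 / 949.3333 = -0.877

-0.877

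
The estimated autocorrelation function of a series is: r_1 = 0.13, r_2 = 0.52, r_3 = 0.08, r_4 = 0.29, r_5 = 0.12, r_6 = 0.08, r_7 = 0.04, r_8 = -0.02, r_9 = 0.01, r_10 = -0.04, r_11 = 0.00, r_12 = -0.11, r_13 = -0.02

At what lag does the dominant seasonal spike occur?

2

The largest autocorrelation is r_2 = 0.52, with a weaker echo at lag 4 (0.29); the remaining lags stay at or below 0.13.
The dominant spike at lag 2 indicates a seasonal period of 2.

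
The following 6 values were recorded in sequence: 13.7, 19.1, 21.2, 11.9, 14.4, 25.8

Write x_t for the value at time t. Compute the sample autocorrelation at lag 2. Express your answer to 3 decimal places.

Mean x̄ = (13.7 + 19.1 + 21.2 + 11.9 + 14.4 + 25.8)/6 = 17.6833
Deviations from mean: -3.9833, 1.4167, 3.5167, -5.7833, -3.2833, 8.1167
Σ(x_t−x̄)(x_{t+2}−x̄) = (-14.0081) + (-8.1931) + (-11.5464) + (-46.9414) = -80.6889
Denominator Σ(x_t−x̄)² = 140.3483
r_2 = -80.6889 / 140.3483 = -0.575

-0.575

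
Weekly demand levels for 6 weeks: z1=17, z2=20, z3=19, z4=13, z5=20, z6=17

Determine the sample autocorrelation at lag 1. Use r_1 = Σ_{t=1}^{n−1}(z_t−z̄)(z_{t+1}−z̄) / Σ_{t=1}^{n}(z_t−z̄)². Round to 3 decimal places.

-0.484

Mean z̄ = (17 + 20 + 19 + 13 + 20 + 17)/6 = 17.6667
Deviations from mean: -0.6667, 2.3333, 1.3333, -4.6667, 2.3333, -0.6667
Σ(z_t−z̄)(z_{t+1}−z̄) = (-1.5556) + (3.1111) + (-6.2222) + (-10.8889) + (-1.5556) = -17.1111
Denominator Σ(z_t−z̄)² = 35.3333
r_1 = -17.1111 / 35.3333 = -0.484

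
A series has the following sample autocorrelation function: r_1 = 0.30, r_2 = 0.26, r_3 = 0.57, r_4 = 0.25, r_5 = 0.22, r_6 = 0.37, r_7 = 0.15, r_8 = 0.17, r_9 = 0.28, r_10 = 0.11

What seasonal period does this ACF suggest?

3

The largest autocorrelation is r_3 = 0.57, with a weaker echo at lag 6 (0.37); the remaining lags stay at or below 0.30. The elevated value at lag 1 (0.30), dropping to 0.26 at lag 2, reflects decaying short-term dependence rather than seasonality.
The dominant spike at lag 3 indicates a seasonal period of 3.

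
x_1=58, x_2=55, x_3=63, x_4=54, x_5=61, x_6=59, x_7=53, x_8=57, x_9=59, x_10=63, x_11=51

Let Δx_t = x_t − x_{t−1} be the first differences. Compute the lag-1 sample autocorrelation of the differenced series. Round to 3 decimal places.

First differences Δx: -3, 8, -9, 7, -2, -6, 4, 2, 4, -12
Mean of differences = -0.7000
Numerator Σ(Δx_t−Δx̄)(Δx_{t+1}−Δx̄) = -211.8900
Denominator Σ(Δx_t−Δx̄)² = 418.1000
r_1(Δx) = -211.8900 / 418.1000 = -0.507

-0.507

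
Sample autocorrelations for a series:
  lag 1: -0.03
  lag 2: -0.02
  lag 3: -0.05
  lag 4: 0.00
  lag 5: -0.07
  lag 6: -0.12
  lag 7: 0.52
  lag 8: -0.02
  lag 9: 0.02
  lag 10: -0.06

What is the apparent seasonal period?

7

The largest autocorrelation is r_7 = 0.52; the remaining lags stay at or below 0.02.
The dominant spike at lag 7 indicates a seasonal period of 7.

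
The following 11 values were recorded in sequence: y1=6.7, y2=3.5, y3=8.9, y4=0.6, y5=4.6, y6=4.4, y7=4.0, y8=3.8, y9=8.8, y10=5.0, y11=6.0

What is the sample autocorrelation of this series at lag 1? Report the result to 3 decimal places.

Mean ȳ = (6.7 + 3.5 + 8.9 + 0.6 + 4.6 + 4.4 + 4.0 + 3.8 + 8.8 + 5.0 + 6.0)/11 = 5.1182
Numerator Σ_{t=1}^{10}(y_t−ȳ)(y_{t+1}−ȳ) = -26.1685
Denominator Σ(y_t−ȳ)² = 57.9564
r_1 = -26.1685 / 57.9564 = -0.452

-0.452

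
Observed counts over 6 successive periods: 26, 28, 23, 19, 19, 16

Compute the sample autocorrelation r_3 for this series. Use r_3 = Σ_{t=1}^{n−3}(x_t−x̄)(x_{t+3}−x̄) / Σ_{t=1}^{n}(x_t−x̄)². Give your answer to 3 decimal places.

Mean x̄ = (26 + 28 + 23 + 19 + 19 + 16)/6 = 21.8333
Deviations from mean: 4.1667, 6.1667, 1.1667, -2.8333, -2.8333, -5.8333
Σ(x_t−x̄)(x_{t+3}−x̄) = (-11.8056) + (-17.4722) + (-6.8056) = -36.0833
Denominator Σ(x_t−x̄)² = 106.8333
r_3 = -36.0833 / 106.8333 = -0.338

-0.338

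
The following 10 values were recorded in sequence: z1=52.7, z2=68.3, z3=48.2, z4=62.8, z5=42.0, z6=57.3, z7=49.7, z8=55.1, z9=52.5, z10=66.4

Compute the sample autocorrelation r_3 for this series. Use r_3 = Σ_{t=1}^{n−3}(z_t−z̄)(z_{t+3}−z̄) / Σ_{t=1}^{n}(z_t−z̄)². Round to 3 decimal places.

-0.499

Mean z̄ = (52.7 + 68.3 + 48.2 + 62.8 + 42.0 + 57.3 + 49.7 + 55.1 + 52.5 + 66.4)/10 = 55.5000
Numerator Σ_{t=1}^{7}(z_t−z̄)(z_{t+3}−z̄) = -311.9400
Denominator Σ(z_t−z̄)² = 625.3600
r_3 = -311.9400 / 625.3600 = -0.499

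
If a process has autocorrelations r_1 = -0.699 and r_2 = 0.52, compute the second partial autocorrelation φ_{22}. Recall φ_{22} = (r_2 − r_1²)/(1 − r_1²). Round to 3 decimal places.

0.061

φ_{22} = (r_2 − r_1²) / (1 − r_1²)
r_1² = (-0.699)² = 0.488601
Numerator = 0.52 − 0.4886 = 0.0314; denominator = 1 − 0.4886 = 0.5114
φ_{22} = 0.0314 / 0.5114 = 0.061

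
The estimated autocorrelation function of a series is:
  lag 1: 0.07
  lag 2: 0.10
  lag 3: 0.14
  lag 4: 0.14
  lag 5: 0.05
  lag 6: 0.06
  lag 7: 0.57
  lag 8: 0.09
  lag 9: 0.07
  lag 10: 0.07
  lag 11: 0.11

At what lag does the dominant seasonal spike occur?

7

The largest autocorrelation is r_7 = 0.57; the remaining lags stay at or below 0.14.
The dominant spike at lag 7 indicates a seasonal period of 7.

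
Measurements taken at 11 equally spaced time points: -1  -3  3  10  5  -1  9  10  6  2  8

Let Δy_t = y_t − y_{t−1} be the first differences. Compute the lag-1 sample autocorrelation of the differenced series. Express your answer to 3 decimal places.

First differences Δy: -2, 6, 7, -5, -6, 10, 1, -4, -4, 6
Mean of differences = 0.9000
Numerator Σ(Δy_t−Δȳ)(Δy_{t+1}−Δȳ) = -42.3100
Denominator Σ(Δy_t−Δȳ)² = 310.9000
r_1(Δy) = -42.3100 / 310.9000 = -0.136

-0.136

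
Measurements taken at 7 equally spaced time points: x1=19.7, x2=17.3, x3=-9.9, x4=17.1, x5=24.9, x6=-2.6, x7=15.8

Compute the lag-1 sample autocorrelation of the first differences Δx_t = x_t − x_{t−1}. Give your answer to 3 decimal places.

First differences Δx: -2.4, -27.2, 27.0, 7.8, -27.5, 18.4
Mean of differences = -0.6500
Numerator Σ(Δx_t−Δx̄)(Δx_{t+1}−Δx̄) = -1192.3775
Denominator Σ(Δx_t−Δx̄)² = 2627.7150
r_1(Δx) = -1192.3775 / 2627.7150 = -0.454

-0.454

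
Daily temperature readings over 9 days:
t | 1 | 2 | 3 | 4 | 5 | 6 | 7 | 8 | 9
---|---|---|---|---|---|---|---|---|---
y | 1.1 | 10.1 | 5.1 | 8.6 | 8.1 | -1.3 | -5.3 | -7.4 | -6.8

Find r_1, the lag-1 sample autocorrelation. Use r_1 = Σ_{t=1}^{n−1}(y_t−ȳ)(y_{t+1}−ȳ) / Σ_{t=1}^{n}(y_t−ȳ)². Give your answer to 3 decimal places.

0.616

Mean ȳ = (1.1 + 10.1 + 5.1 + 8.6 + 8.1 − 1.3 − 5.3 − 7.4 − 6.8)/9 = 1.3556
Numerator Σ_{t=1}^{8}(y_t−ȳ)(y_{t+1}−ȳ) = 235.9380
Denominator Σ(y_t−ȳ)² = 383.0422
r_1 = 235.9380 / 383.0422 = 0.616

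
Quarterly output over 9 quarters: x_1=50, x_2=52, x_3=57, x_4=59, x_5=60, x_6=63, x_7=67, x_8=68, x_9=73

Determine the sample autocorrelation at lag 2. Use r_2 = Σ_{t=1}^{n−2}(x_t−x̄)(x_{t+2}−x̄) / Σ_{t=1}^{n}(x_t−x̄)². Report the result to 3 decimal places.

Mean x̄ = (50 + 52 + 57 + 59 + 60 + 63 + 67 + 68 + 73)/9 = 61.0000
Numerator Σ_{t=1}^{7}(x_t−x̄)(x_{t+2}−x̄) = 142.0000
Denominator Σ(x_t−x̄)² = 456.0000
r_2 = 142.0000 / 456.0000 = 0.311

0.311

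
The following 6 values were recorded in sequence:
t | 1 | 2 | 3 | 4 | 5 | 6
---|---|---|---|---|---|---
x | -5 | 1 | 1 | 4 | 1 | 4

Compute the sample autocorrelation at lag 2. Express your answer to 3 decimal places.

Mean x̄ = (-5 + 1 + 1 + 4 + 1 + 4)/6 = 1.0000
Σ(x_t−x̄)(x_{t+2}−x̄) = (0.0000) + (0.0000) + (0.0000) + (9.0000) = 9.0000
Denominator Σ(x_t−x̄)² = 54.0000
r_2 = 9.0000 / 54.0000 = 0.167

0.167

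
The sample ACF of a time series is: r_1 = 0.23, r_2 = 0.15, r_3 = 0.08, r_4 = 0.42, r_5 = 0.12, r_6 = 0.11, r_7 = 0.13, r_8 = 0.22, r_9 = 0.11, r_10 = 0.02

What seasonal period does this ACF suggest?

The largest autocorrelation is r_4 = 0.42; the remaining lags stay at or below 0.23. The elevated value at lag 1 (0.23), dropping to 0.15 at lag 2, reflects decaying short-term dependence rather than seasonality.
The dominant spike at lag 4 indicates a seasonal period of 4.

4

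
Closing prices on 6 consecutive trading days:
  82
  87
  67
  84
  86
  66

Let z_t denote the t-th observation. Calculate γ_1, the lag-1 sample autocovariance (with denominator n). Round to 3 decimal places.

-30.907

Mean z̄ = (82 + 87 + 67 + 84 + 86 + 66)/6 = 78.6667
Σ_{t=1}^{5}(z_t−z̄)(z_{t+1}−z̄) = -185.4444
γ_1 = -185.4444 / 6 = -30.907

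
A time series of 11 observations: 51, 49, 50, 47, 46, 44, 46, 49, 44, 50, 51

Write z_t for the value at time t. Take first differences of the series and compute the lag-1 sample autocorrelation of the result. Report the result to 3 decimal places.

-0.394

First differences Δz: -2, 1, -3, -1, -2, 2, 3, -5, 6, 1
Mean of differences = 0.0000
Numerator Σ(Δz_t−Δz̄)(Δz_{t+1}−Δz̄) = -37.0000
Denominator Σ(Δz_t−Δz̄)² = 94.0000
r_1(Δz) = -37.0000 / 94.0000 = -0.394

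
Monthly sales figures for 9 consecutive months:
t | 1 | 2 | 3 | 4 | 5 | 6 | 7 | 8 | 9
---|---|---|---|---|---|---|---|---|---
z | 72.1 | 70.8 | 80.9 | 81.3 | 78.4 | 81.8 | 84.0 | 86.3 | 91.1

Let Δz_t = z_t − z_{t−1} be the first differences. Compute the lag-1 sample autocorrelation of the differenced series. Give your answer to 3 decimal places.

-0.348

First differences Δz: -1.3, 10.1, 0.4, -2.9, 3.4, 2.2, 2.3, 4.8
Mean of differences = 2.3750
Numerator Σ(Δz_t−Δz̄)(Δz_{t+1}−Δz̄) = -38.9831
Denominator Σ(Δz_t−Δz̄)² = 111.8750
r_1(Δz) = -38.9831 / 111.8750 = -0.348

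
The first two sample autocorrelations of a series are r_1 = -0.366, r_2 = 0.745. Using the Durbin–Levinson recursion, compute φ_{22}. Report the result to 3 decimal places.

φ_{22} = (r_2 − r_1²) / (1 − r_1²)
r_1² = (-0.366)² = 0.133956
Numerator = 0.745 − 0.1340 = 0.6110; denominator = 1 − 0.1340 = 0.8660
φ_{22} = 0.6110 / 0.8660 = 0.706

0.706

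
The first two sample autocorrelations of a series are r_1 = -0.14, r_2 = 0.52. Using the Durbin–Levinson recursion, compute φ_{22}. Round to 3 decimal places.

0.510

φ_{22} = (r_2 − r_1²) / (1 − r_1²)
r_1² = (-0.14)² = 0.0196
Numerator = 0.52 − 0.0196 = 0.5004; denominator = 1 − 0.0196 = 0.9804
φ_{22} = 0.5004 / 0.9804 = 0.510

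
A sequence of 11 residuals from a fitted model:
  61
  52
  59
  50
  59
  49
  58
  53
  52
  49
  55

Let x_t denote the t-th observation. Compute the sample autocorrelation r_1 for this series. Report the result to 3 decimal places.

-0.551

Mean x̄ = (61 + 52 + 59 + 50 + 59 + 49 + 58 + 53 + 52 + 49 + 55)/11 = 54.2727
Numerator Σ_{t=1}^{10}(x_t−x̄)(x_{t+1}−x̄) = -104.7107
Denominator Σ(x_t−x̄)² = 190.1818
r_1 = -104.7107 / 190.1818 = -0.551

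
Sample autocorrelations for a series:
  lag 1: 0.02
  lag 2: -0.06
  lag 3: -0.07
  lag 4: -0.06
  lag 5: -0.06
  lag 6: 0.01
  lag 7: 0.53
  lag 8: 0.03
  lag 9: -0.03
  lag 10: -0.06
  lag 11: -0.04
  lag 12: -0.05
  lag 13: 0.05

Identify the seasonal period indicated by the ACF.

7

The largest autocorrelation is r_7 = 0.53; the remaining lags stay at or below 0.05.
The dominant spike at lag 7 indicates a seasonal period of 7.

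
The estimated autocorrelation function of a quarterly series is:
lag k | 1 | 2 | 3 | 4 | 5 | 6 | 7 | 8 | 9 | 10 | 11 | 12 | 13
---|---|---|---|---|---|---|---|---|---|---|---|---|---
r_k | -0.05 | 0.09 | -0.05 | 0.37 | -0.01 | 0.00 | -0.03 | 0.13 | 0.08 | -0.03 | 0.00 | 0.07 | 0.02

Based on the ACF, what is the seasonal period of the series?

4

The largest autocorrelation is r_4 = 0.37; the remaining lags stay at or below 0.13.
The dominant spike at lag 4 indicates a seasonal period of 4.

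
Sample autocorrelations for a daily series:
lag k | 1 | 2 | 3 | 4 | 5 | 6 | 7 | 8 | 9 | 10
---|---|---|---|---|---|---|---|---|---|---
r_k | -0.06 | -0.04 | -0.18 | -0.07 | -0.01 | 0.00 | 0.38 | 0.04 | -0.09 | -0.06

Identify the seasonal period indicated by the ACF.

The largest autocorrelation is r_7 = 0.38; the remaining lags stay at or below 0.04.
The dominant spike at lag 7 indicates a seasonal period of 7.

7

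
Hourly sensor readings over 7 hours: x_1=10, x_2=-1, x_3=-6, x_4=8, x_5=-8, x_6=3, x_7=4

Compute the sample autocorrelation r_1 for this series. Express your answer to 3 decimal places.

Mean x̄ = (10 − 1 − 6 + 8 − 8 + 3 + 4)/7 = 1.4286
Deviations from mean: 8.5714, -2.4286, -7.4286, 6.5714, -9.4286, 1.5714, 2.5714
Numerator Σ_{t=1}^{6}(x_t−x̄)(x_{t+1}−x̄) = -124.3265
Denominator Σ(x_t−x̄)² = 275.7143
r_1 = -124.3265 / 275.7143 = -0.451

-0.451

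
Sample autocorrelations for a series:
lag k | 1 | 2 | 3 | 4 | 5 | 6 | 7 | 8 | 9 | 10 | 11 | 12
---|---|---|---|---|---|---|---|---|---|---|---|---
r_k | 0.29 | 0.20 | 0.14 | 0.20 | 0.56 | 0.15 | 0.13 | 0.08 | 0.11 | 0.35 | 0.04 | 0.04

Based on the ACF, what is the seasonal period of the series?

5

The largest autocorrelation is r_5 = 0.56, with a weaker echo at lag 10 (0.35); the remaining lags stay at or below 0.29. The elevated value at lag 1 (0.29), dropping to 0.20 at lag 2, reflects decaying short-term dependence rather than seasonality.
The dominant spike at lag 5 indicates a seasonal period of 5.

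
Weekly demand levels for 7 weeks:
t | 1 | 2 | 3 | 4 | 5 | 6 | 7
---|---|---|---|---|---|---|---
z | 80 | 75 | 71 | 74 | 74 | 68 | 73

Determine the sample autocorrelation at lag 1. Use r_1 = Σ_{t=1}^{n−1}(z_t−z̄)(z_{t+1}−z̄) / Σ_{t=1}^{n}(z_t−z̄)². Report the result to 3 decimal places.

0.066

Mean z̄ = (80 + 75 + 71 + 74 + 74 + 68 + 73)/7 = 73.5714
Deviations from mean: 6.4286, 1.4286, -2.5714, 0.4286, 0.4286, -5.5714, -0.5714
Σ(z_t−z̄)(z_{t+1}−z̄) = (9.1837) + (-3.6735) + (-1.1020) + (0.1837) + (-2.3878) + (3.1837) = 5.3878
Denominator Σ(z_t−z̄)² = 81.7143
r_1 = 5.3878 / 81.7143 = 0.066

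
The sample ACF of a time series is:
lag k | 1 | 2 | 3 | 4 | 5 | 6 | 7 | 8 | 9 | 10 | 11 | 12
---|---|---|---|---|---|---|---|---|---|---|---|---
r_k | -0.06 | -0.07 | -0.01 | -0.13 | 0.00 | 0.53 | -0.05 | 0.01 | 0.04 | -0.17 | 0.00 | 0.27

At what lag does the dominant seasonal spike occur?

6

The largest autocorrelation is r_6 = 0.53, with a weaker echo at lag 12 (0.27); the remaining lags stay at or below 0.04.
The dominant spike at lag 6 indicates a seasonal period of 6.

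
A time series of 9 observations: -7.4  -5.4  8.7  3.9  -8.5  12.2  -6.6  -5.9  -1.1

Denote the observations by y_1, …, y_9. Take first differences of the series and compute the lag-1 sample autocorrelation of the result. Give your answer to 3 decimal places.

-0.539

First differences Δy: 2.0, 14.1, -4.8, -12.4, 20.7, -18.8, 0.7, 4.8
Mean of differences = 0.7875
Numerator Σ(Δy_t−Δȳ)(Δy_{t+1}−Δȳ) = -635.8264
Denominator Σ(Δy_t−Δȳ)² = 1180.1088
r_1(Δy) = -635.8264 / 1180.1088 = -0.539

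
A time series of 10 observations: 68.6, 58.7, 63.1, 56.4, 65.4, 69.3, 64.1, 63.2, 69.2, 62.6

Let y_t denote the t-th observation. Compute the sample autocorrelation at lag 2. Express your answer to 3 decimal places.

-0.046

Mean ȳ = (68.6 + 58.7 + 63.1 + 56.4 + 65.4 + 69.3 + 64.1 + 63.2 + 69.2 + 62.6)/10 = 64.0600
Numerator Σ_{t=1}^{8}(y_t−ȳ)(y_{t+2}−ȳ) = -7.7172
Denominator Σ(y_t−ȳ)² = 167.4840
r_2 = -7.7172 / 167.4840 = -0.046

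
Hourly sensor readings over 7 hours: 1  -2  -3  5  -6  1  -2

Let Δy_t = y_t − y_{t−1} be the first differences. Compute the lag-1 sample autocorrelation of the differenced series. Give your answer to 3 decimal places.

-0.754

First differences Δy: -3, -1, 8, -11, 7, -3
Mean of differences = -0.5000
Numerator Σ(Δy_t−Δȳ)(Δy_{t+1}−Δȳ) = -189.7500
Denominator Σ(Δy_t−Δȳ)² = 251.5000
r_1(Δy) = -189.7500 / 251.5000 = -0.754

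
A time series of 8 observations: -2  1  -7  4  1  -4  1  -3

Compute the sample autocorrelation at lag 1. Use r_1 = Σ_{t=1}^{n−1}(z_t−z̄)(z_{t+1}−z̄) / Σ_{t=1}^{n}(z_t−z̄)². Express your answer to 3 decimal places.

Mean z̄ = (-2 + 1 − 7 + 4 + 1 − 4 + 1 − 3)/8 = -1.1250
Deviations from mean: -0.8750, 2.1250, -5.8750, 5.1250, 2.1250, -2.8750, 2.1250, -1.8750
Σ(z_t−z̄)(z_{t+1}−z̄) = (-1.8594) + (-12.4844) + (-30.1094) + (10.8906) + (-6.1094) + (-6.1094) + (-3.9844) = -49.7656
Denominator Σ(z_t−z̄)² = 86.8750
r_1 = -49.7656 / 86.8750 = -0.573

-0.573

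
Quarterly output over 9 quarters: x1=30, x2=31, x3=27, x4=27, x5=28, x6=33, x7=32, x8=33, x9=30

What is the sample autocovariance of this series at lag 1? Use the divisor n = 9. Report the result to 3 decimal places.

1.986

Mean x̄ = (30 + 31 + 27 + 27 + 28 + 33 + 32 + 33 + 30)/9 = 30.1111
Σ_{t=1}^{8}(x_t−x̄)(x_{t+1}−x̄) = 17.8765
γ_1 = 17.8765 / 9 = 1.986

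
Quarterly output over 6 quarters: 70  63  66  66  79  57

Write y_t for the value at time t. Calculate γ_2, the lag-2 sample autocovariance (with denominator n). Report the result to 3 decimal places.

-0.231

Mean ȳ = (70 + 63 + 66 + 66 + 79 + 57)/6 = 66.8333
Deviations: 3.1667, -3.8333, -0.8333, -0.8333, 12.1667, -9.8333
Σ_{t=1}^{4}(y_t−ȳ)(y_{t+2}−ȳ) = -1.3889
γ_2 = -1.3889 / 6 = -0.231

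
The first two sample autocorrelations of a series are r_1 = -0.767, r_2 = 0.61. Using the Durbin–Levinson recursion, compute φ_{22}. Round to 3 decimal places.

0.053

φ_{22} = (r_2 − r_1²) / (1 − r_1²)
r_1² = (-0.767)² = 0.588289
Numerator = 0.61 − 0.5883 = 0.0217; denominator = 1 − 0.5883 = 0.4117
φ_{22} = 0.0217 / 0.4117 = 0.053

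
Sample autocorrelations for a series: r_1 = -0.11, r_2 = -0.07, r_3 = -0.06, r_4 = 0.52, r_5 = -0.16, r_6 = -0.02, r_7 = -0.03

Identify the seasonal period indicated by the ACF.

The largest autocorrelation is r_4 = 0.52; the remaining lags stay at or below -0.02.
The dominant spike at lag 4 indicates a seasonal period of 4.

4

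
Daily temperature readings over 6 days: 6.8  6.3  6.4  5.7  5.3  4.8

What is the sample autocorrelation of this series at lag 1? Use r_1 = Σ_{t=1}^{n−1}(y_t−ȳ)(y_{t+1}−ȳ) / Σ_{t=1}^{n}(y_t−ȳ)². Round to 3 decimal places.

Mean ȳ = (6.8 + 6.3 + 6.4 + 5.7 + 5.3 + 4.8)/6 = 5.8833
Deviations from mean: 0.9167, 0.4167, 0.5167, -0.1833, -0.5833, -1.0833
Numerator Σ_{t=1}^{5}(y_t−ȳ)(y_{t+1}−ȳ) = 1.2414
Denominator Σ(y_t−ȳ)² = 2.8283
r_1 = 1.2414 / 2.8283 = 0.439

0.439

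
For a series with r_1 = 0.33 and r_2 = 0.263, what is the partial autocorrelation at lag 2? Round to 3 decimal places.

0.173

φ_{22} = (r_2 − r_1²) / (1 − r_1²)
r_1² = (0.33)² = 0.1089
Numerator = 0.263 − 0.1089 = 0.1541; denominator = 1 − 0.1089 = 0.8911
φ_{22} = 0.1541 / 0.8911 = 0.173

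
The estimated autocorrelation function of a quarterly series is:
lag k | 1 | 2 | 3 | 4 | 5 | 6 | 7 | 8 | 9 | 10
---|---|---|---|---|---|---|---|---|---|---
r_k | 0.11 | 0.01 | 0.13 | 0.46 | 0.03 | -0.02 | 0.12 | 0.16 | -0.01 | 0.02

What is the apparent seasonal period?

4

The largest autocorrelation is r_4 = 0.46, with a weaker echo at lag 8 (0.16); the remaining lags stay at or below 0.13.
The dominant spike at lag 4 indicates a seasonal period of 4.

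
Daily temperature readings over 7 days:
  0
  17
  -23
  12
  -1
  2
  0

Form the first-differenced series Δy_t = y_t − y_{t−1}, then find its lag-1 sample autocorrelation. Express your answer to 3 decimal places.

First differences Δy: 17, -40, 35, -13, 3, -2
Mean of differences = 0.0000
Numerator Σ(Δy_t−Δȳ)(Δy_{t+1}−Δȳ) = -2580.0000
Denominator Σ(Δy_t−Δȳ)² = 3296.0000
r_1(Δy) = -2580.0000 / 3296.0000 = -0.783

-0.783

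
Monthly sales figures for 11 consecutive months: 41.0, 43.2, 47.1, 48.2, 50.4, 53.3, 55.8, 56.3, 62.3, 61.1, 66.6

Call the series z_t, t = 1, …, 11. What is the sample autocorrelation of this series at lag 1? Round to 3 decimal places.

0.669

Mean z̄ = (41.0 + 43.2 + 47.1 + 48.2 + 50.4 + 53.3 + 55.8 + 56.3 + 62.3 + 61.1 + 66.6)/11 = 53.2091
Numerator Σ_{t=1}^{10}(z_t−z̄)(z_{t+1}−z̄) = 441.5099
Denominator Σ(z_t−z̄)² = 660.0491
r_1 = 441.5099 / 660.0491 = 0.669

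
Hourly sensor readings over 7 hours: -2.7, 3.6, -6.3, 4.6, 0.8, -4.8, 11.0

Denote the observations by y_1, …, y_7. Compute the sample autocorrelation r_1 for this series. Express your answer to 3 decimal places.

Mean ȳ = (-2.7 + 3.6 − 6.3 + 4.6 + 0.8 − 4.8 + 11.0)/7 = 0.8857
Deviations from mean: -3.5857, 2.7143, -7.1857, 3.7143, -0.0857, -5.6857, 10.1143
Σ(y_t−ȳ)(y_{t+1}−ȳ) = (-9.7327) + (-19.5041) + (-26.6898) + (-0.3184) + (0.4873) + (-57.5069) = -113.2645
Denominator Σ(y_t−ȳ)² = 220.2886
r_1 = -113.2645 / 220.2886 = -0.514

-0.514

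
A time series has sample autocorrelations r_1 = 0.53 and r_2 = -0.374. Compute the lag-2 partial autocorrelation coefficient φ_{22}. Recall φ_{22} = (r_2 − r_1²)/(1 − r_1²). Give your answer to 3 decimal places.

-0.911

φ_{22} = (r_2 − r_1²) / (1 − r_1²)
r_1² = (0.53)² = 0.2809
Numerator = -0.374 − 0.2809 = -0.6549; denominator = 1 − 0.2809 = 0.7191
φ_{22} = -0.6549 / 0.7191 = -0.911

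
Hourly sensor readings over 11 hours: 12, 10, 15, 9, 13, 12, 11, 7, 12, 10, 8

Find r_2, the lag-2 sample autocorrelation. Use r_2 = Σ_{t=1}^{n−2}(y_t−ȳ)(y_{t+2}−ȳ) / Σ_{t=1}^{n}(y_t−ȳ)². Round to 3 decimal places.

Mean ȳ = (12 + 10 + 15 + 9 + 13 + 12 + 11 + 7 + 12 + 10 + 8)/11 = 10.8182
Numerator Σ_{t=1}^{9}(y_t−ȳ)(y_{t+2}−ȳ) = 9.2975
Denominator Σ(y_t−ȳ)² = 53.6364
r_2 = 9.2975 / 53.6364 = 0.173

0.173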